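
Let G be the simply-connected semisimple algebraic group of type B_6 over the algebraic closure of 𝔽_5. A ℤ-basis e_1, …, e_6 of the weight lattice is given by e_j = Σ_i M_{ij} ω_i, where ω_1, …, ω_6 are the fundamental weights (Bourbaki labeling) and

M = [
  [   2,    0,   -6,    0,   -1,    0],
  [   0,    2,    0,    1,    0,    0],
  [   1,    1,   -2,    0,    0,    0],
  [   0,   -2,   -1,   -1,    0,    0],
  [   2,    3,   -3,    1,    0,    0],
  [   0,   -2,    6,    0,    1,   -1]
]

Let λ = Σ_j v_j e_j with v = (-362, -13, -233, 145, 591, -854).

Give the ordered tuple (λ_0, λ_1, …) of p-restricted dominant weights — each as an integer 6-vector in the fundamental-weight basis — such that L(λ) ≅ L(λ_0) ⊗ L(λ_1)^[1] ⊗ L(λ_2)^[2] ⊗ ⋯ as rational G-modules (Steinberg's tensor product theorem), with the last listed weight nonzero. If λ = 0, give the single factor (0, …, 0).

Converting to the ω-basis (c_i = row i of M dotted with v = (-362, -13, -233, 145, 591, -854)):
  c_1 = (2)·(-362) + (0)·(-13) + (-6)·(-233) + 0·145 + (-1)·(591) + (0)·(-854) = 83
  c_2 = (0)·(-362) + (2)·(-13) + (0)·(-233) + 1·145 + 0·591 + (0)·(-854) = 119
  c_3 = (1)·(-362) + (1)·(-13) + (-2)·(-233) + 0·145 + 0·591 + (0)·(-854) = 91
  c_4 = (0)·(-362) + (-2)·(-13) + (-1)·(-233) + (-1)·(145) + 0·591 + (0)·(-854) = 114
  c_5 = (2)·(-362) + (3)·(-13) + (-3)·(-233) + 1·145 + 0·591 + (0)·(-854) = 81
  c_6 = (0)·(-362) + (-2)·(-13) + (6)·(-233) + 0·145 + 1·591 + (-1)·(-854) = 73
Base-5 expansion of each c_i:
  c_1 = 83 = 3·5^0 + 1·5^1 + 3·5^2
  c_2 = 119 = 4·5^0 + 3·5^1 + 4·5^2
  c_3 = 91 = 1·5^0 + 3·5^1 + 3·5^2
  c_4 = 114 = 4·5^0 + 2·5^1 + 4·5^2
  c_5 = 81 = 1·5^0 + 1·5^1 + 3·5^2
  c_6 = 73 = 3·5^0 + 4·5^1 + 2·5^2
Factor λ_0 = (3, 4, 1, 4, 1, 3)
Factor λ_1 = (1, 3, 3, 2, 1, 4)
Factor λ_2 = (3, 4, 3, 4, 3, 2)

((3, 4, 1, 4, 1, 3), (1, 3, 3, 2, 1, 4), (3, 4, 3, 4, 3, 2))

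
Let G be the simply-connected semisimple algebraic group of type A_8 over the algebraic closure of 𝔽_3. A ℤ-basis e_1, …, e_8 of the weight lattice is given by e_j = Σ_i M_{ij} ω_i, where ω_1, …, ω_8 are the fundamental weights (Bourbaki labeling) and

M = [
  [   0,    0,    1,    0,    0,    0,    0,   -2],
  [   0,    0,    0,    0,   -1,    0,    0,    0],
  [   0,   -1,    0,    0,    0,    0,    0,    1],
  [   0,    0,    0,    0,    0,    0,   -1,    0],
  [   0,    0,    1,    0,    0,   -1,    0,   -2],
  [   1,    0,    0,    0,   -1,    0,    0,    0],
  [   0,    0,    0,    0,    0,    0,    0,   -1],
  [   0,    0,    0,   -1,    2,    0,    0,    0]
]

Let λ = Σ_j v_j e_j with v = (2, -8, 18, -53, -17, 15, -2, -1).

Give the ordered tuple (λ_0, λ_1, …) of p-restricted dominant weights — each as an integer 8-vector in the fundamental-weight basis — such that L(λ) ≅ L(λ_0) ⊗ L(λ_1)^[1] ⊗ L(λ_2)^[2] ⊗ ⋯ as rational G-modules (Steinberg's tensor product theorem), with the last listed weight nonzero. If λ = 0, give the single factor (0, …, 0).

In the fundamental-weight basis, λ has coordinates c = M·v (v = (2, -8, 18, -53, -17, 15, -2, -1)):
  c_1 = (0)·(2) + (0)·(-8) + (1)·(18) + (0)·(-53) + (0)·(-17) + (0)·(15) + (0)·(-2) + (-2)·(-1) = 20
  c_2 = (0)·(2) + (0)·(-8) + (0)·(18) + (0)·(-53) + (-1)·(-17) + (0)·(15) + (0)·(-2) + (0)·(-1) = 17
  c_3 = (0)·(2) + (-1)·(-8) + (0)·(18) + (0)·(-53) + (0)·(-17) + (0)·(15) + (0)·(-2) + (1)·(-1) = 7
  c_4 = (0)·(2) + (0)·(-8) + (0)·(18) + (0)·(-53) + (0)·(-17) + (0)·(15) + (-1)·(-2) + (0)·(-1) = 2
  c_5 = (0)·(2) + (0)·(-8) + (1)·(18) + (0)·(-53) + (0)·(-17) + (-1)·(15) + (0)·(-2) + (-2)·(-1) = 5
  c_6 = (1)·(2) + (0)·(-8) + (0)·(18) + (0)·(-53) + (-1)·(-17) + (0)·(15) + (0)·(-2) + (0)·(-1) = 19
  c_7 = (0)·(2) + (0)·(-8) + (0)·(18) + (0)·(-53) + (0)·(-17) + (0)·(15) + (0)·(-2) + (-1)·(-1) = 1
  c_8 = (0)·(2) + (0)·(-8) + (0)·(18) + (-1)·(-53) + (2)·(-17) + (0)·(15) + (0)·(-2) + (0)·(-1) = 19
p = 3; digits c_i = Σ_j d_{ij}·3^j, 0 ≤ d_{ij} < 3:
  c_1 = 20 = 2·3^0 + 0·3^1 + 2·3^2
  c_2 = 17 = 2·3^0 + 2·3^1 + 1·3^2
  c_3 = 7 = 1·3^0 + 2·3^1
  c_4 = 2 = 2·3^0
  c_5 = 5 = 2·3^0 + 1·3^1
  c_6 = 19 = 1·3^0 + 0·3^1 + 2·3^2
  c_7 = 1 = 1·3^0
  c_8 = 19 = 1·3^0 + 0·3^1 + 2·3^2
p-restricted factor λ_0 = (2, 2, 1, 2, 2, 1, 1, 1)
p-restricted factor λ_1 = (0, 2, 2, 0, 1, 0, 0, 0)
p-restricted factor λ_2 = (2, 1, 0, 0, 0, 2, 0, 2)

((2, 2, 1, 2, 2, 1, 1, 1), (0, 2, 2, 0, 1, 0, 0, 0), (2, 1, 0, 0, 0, 2, 0, 2))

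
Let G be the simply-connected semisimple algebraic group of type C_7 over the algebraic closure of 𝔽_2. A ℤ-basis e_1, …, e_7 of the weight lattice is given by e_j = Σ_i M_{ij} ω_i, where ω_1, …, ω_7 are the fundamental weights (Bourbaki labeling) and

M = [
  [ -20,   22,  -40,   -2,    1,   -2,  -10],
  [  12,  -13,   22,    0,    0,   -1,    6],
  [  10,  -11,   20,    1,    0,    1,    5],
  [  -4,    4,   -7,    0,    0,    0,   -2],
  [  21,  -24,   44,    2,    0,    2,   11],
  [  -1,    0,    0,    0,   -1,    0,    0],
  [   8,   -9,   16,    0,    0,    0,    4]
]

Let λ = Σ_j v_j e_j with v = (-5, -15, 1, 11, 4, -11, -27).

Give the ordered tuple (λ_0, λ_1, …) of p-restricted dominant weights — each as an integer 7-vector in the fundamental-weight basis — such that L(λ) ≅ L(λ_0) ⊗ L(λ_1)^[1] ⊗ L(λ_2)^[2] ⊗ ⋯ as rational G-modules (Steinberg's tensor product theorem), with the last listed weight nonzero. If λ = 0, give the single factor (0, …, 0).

((0, 0, 0, 1, 0, 1, 1), (0, 1, 0, 1, 1, 0, 1), (1, 1, 0, 1, 0, 0, 0))

In the fundamental-weight basis, λ has coordinates c = M·v (v = (-5, -15, 1, 11, 4, -11, -27)):
  c_1 = (-20)·(-5) + (22)·(-15) + (-40)·(1) + (-2)·(11) + (1)·(4) + (-2)·(-11) + (-10)·(-27) = 4
  c_2 = (12)·(-5) + (-13)·(-15) + (22)·(1) + (0)·(11) + (0)·(4) + (-1)·(-11) + (6)·(-27) = 6
  c_3 = (10)·(-5) + (-11)·(-15) + (20)·(1) + (1)·(11) + (0)·(4) + (1)·(-11) + (5)·(-27) = 0
  c_4 = (-4)·(-5) + (4)·(-15) + (-7)·(1) + (0)·(11) + (0)·(4) + (0)·(-11) + (-2)·(-27) = 7
  c_5 = (21)·(-5) + (-24)·(-15) + (44)·(1) + (2)·(11) + (0)·(4) + (2)·(-11) + (11)·(-27) = 2
  c_6 = (-1)·(-5) + (0)·(-15) + (0)·(1) + (0)·(11) + (-1)·(4) + (0)·(-11) + (0)·(-27) = 1
  c_7 = (8)·(-5) + (-9)·(-15) + (16)·(1) + (0)·(11) + (0)·(4) + (0)·(-11) + (4)·(-27) = 3
Expand coordinatewise in base 2:
  c_1 = 4 = 0·2^0 + 0·2^1 + 1·2^2
  c_2 = 6 = 0·2^0 + 1·2^1 + 1·2^2
  c_3 = 0
  c_4 = 7 = 1·2^0 + 1·2^1 + 1·2^2
  c_5 = 2 = 0·2^0 + 1·2^1
  c_6 = 1 = 1·2^0
  c_7 = 3 = 1·2^0 + 1·2^1
Factor λ_0 = (0, 0, 0, 1, 0, 1, 1)
Factor λ_1 = (0, 1, 0, 1, 1, 0, 1)
Factor λ_2 = (1, 1, 0, 1, 0, 0, 0)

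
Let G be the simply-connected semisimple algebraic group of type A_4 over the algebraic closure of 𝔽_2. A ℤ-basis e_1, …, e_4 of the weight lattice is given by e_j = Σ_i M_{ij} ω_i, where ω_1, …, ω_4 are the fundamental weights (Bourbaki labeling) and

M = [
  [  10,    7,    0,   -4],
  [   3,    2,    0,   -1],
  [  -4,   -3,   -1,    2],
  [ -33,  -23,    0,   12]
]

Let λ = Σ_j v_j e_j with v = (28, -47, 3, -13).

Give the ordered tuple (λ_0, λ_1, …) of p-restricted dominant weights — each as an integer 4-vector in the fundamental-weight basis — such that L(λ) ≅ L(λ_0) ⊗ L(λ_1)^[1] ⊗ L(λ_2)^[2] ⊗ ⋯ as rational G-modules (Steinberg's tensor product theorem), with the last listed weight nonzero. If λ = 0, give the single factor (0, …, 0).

In the fundamental-weight basis, λ has coordinates c = M·v (v = (28, -47, 3, -13)):
  c_1 = 10*28 + 7*-47 + 0*3 + -4*-13 = 3
  c_2 = 3*28 + 2*-47 + 0*3 + -1*-13 = 3
  c_3 = -4*28 + -3*-47 + -1*3 + 2*-13 = 0
  c_4 = -33*28 + -23*-47 + 0*3 + 12*-13 = 1
p = 2; digits c_i = Σ_j d_{ij}·2^j, 0 ≤ d_{ij} < 2:
  c_1 = 3 = 1·2^0 + 1·2^1
  c_2 = 3 = 1·2^0 + 1·2^1
  c_3 = 0
  c_4 = 1 = 1·2^0
λ_0 = (1, 1, 0, 1)
λ_1 = (1, 1, 0, 0)

((1, 1, 0, 1), (1, 1, 0, 0))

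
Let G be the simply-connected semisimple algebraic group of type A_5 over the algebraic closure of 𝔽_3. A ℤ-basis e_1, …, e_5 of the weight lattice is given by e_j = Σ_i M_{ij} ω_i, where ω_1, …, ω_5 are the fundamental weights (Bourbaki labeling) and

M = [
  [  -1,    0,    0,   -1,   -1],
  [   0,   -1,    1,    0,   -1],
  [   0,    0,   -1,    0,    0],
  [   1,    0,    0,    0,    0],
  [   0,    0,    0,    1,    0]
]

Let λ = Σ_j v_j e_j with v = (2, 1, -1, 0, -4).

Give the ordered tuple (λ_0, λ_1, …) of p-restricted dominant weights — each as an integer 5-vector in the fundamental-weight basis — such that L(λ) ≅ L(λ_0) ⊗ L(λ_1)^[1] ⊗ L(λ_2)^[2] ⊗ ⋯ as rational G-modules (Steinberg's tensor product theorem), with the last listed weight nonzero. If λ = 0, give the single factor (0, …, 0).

Converting to the ω-basis (c_i = row i of M dotted with v = (2, 1, -1, 0, -4)):
  c_1 = -1*2 + 0*1 + 0*-1 + -1*0 + -1*-4 = 2
  c_2 = 0*2 + -1*1 + 1*-1 + 0*0 + -1*-4 = 2
  c_3 = 0*2 + 0*1 + -1*-1 + 0*0 + 0*-4 = 1
  c_4 = 1*2 + 0*1 + 0*-1 + 0*0 + 0*-4 = 2
  c_5 = 0*2 + 0*1 + 0*-1 + 1*0 + 0*-4 = 0
p = 3; digits c_i = Σ_j d_{ij}·3^j, 0 ≤ d_{ij} < 3:
  c_1 = 2 = 2·3^0
  c_2 = 2 = 2·3^0
  c_3 = 1 = 1·3^0
  c_4 = 2 = 2·3^0
  c_5 = 0
p-restricted factor λ_0 = (2, 2, 1, 2, 0)

((2, 2, 1, 2, 0),)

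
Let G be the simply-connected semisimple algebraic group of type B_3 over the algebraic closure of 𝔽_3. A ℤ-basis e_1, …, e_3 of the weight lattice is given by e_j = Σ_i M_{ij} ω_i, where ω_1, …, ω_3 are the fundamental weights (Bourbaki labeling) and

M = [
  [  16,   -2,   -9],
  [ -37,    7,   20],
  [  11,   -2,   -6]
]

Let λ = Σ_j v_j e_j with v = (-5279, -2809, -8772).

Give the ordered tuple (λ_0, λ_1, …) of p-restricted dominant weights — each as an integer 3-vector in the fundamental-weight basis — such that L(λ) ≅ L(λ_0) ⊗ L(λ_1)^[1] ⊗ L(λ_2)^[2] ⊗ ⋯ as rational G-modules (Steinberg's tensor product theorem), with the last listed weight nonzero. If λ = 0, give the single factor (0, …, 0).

((0, 1, 1), (1, 1, 0), (2, 0, 2), (0, 2, 0), (1, 2, 2))

Change of basis e → ω: c = M·v where v = (-5279, -2809, -8772):
  c_1 = (16)·(-5279) + (-2)·(-2809) + (-9)·(-8772) = 102
  c_2 = (-37)·(-5279) + (7)·(-2809) + (20)·(-8772) = 220
  c_3 = (11)·(-5279) + (-2)·(-2809) + (-6)·(-8772) = 181
p = 3; digits c_i = Σ_j d_{ij}·3^j, 0 ≤ d_{ij} < 3:
  c_1 = 102 = 0·3^0 + 1·3^1 + 2·3^2 + 0·3^3 + 1·3^4
  c_2 = 220 = 1·3^0 + 1·3^1 + 0·3^2 + 2·3^3 + 2·3^4
  c_3 = 181 = 1·3^0 + 0·3^1 + 2·3^2 + 0·3^3 + 2·3^4
Factor λ_0 = (0, 1, 1)
Factor λ_1 = (1, 1, 0)
Factor λ_2 = (2, 0, 2)
Factor λ_3 = (0, 2, 0)
Factor λ_4 = (1, 2, 2)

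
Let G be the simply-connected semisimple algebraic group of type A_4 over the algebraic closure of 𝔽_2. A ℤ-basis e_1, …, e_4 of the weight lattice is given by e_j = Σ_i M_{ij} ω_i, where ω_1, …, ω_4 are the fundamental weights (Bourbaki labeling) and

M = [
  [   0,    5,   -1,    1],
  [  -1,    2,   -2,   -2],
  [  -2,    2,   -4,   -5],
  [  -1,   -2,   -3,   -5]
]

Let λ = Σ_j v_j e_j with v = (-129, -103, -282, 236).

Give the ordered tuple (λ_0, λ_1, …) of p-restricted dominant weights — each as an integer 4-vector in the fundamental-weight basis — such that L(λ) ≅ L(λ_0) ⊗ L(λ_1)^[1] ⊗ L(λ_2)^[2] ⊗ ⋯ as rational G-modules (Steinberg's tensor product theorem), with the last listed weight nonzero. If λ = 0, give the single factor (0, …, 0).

In the fundamental-weight basis, λ has coordinates c = M·v (v = (-129, -103, -282, 236)):
  c_1 = 0*-129 + 5*-103 + -1*-282 + 1*236 = 3
  c_2 = -1*-129 + 2*-103 + -2*-282 + -2*236 = 15
  c_3 = -2*-129 + 2*-103 + -4*-282 + -5*236 = 0
  c_4 = -1*-129 + -2*-103 + -3*-282 + -5*236 = 1
Writing each c_i in base p = 2:
  c_1 = 3 = 1·2^0 + 1·2^1
  c_2 = 15 = 1·2^0 + 1·2^1 + 1·2^2 + 1·2^3
  c_3 = 0
  c_4 = 1 = 1·2^0
Factor λ_0 = (1, 1, 0, 1)
Factor λ_1 = (1, 1, 0, 0)
Factor λ_2 = (0, 1, 0, 0)
Factor λ_3 = (0, 1, 0, 0)

((1, 1, 0, 1), (1, 1, 0, 0), (0, 1, 0, 0), (0, 1, 0, 0))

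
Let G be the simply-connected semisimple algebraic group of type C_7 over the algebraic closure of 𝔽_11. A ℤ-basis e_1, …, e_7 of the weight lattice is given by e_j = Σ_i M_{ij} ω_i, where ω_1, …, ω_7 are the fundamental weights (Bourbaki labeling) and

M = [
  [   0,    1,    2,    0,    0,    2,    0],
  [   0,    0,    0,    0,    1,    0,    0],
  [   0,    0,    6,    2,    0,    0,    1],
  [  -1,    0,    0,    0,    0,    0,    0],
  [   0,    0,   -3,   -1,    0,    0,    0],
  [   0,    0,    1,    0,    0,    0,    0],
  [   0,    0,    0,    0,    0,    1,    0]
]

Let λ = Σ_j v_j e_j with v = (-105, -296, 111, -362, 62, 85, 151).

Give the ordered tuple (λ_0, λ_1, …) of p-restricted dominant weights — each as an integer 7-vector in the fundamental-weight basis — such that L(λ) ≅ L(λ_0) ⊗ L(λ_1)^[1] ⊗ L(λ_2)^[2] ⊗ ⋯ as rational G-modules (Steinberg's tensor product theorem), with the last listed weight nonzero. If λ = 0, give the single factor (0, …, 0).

Compute c_i = Σ_j M_{ij} v_j with v = (-105, -296, 111, -362, 62, 85, 151):
  c_1 = (0)·(-105) + (1)·(-296) + 2·111 + (0)·(-362) + 0·62 + 2·85 + 0·151 = 96
  c_2 = (0)·(-105) + (0)·(-296) + 0·111 + (0)·(-362) + 1·62 + 0·85 + 0·151 = 62
  c_3 = (0)·(-105) + (0)·(-296) + 6·111 + (2)·(-362) + 0·62 + 0·85 + 1·151 = 93
  c_4 = (-1)·(-105) + (0)·(-296) + 0·111 + (0)·(-362) + 0·62 + 0·85 + 0·151 = 105
  c_5 = (0)·(-105) + (0)·(-296) + (-3)·(111) + (-1)·(-362) + 0·62 + 0·85 + 0·151 = 29
  c_6 = (0)·(-105) + (0)·(-296) + 1·111 + (0)·(-362) + 0·62 + 0·85 + 0·151 = 111
  c_7 = (0)·(-105) + (0)·(-296) + 0·111 + (0)·(-362) + 0·62 + 1·85 + 0·151 = 85
Expand coordinatewise in base 11:
  c_1 = 96 = 8·11^0 + 8·11^1
  c_2 = 62 = 7·11^0 + 5·11^1
  c_3 = 93 = 5·11^0 + 8·11^1
  c_4 = 105 = 6·11^0 + 9·11^1
  c_5 = 29 = 7·11^0 + 2·11^1
  c_6 = 111 = 1·11^0 + 10·11^1
  c_7 = 85 = 8·11^0 + 7·11^1
Factor λ_0 = (8, 7, 5, 6, 7, 1, 8)
Factor λ_1 = (8, 5, 8, 9, 2, 10, 7)

((8, 7, 5, 6, 7, 1, 8), (8, 5, 8, 9, 2, 10, 7))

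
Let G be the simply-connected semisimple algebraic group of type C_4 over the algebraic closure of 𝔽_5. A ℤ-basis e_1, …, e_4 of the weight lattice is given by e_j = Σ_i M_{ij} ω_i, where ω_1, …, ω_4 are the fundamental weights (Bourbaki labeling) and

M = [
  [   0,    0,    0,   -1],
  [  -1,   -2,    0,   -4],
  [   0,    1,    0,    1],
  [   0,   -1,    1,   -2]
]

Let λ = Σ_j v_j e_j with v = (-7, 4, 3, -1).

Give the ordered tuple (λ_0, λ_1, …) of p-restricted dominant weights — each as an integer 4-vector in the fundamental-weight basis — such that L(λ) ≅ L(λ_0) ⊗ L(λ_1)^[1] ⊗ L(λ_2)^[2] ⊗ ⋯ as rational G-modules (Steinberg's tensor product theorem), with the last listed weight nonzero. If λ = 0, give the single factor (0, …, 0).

Compute c_i = Σ_j M_{ij} v_j with v = (-7, 4, 3, -1):
  c_1 = (0)·(-7) + (0)·(4) + (0)·(3) + (-1)·(-1) = 1
  c_2 = (-1)·(-7) + (-2)·(4) + (0)·(3) + (-4)·(-1) = 3
  c_3 = (0)·(-7) + (1)·(4) + (0)·(3) + (1)·(-1) = 3
  c_4 = (0)·(-7) + (-1)·(4) + (1)·(3) + (-2)·(-1) = 1
p = 5; digits c_i = Σ_j d_{ij}·5^j, 0 ≤ d_{ij} < 5:
  c_1 = 1 = 1·5^0
  c_2 = 3 = 3·5^0
  c_3 = 3 = 3·5^0
  c_4 = 1 = 1·5^0
p-restricted factor λ_0 = (1, 3, 3, 1)

((1, 3, 3, 1),)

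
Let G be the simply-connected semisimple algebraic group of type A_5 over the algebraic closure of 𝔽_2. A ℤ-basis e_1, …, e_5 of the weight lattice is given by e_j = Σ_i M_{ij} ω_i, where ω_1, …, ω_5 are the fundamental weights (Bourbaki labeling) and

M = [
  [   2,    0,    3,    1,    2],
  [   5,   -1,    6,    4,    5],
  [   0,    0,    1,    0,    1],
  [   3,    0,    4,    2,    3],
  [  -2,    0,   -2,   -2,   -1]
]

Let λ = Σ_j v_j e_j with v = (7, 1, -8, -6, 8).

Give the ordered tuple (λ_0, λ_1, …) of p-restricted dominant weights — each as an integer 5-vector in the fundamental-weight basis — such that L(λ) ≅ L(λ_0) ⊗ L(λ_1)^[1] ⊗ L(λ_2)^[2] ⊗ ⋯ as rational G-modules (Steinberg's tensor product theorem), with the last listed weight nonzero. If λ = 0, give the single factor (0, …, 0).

((0, 0, 0, 1, 0), (0, 1, 0, 0, 1), (0, 0, 0, 0, 1))

ω-coordinates c = M·v, v = (7, 1, -8, -6, 8):
  c_1 = 2·7 + 0·1 + (3)·(-8) + (1)·(-6) + 2·8 = 0
  c_2 = 5·7 + (-1)·(1) + (6)·(-8) + (4)·(-6) + 5·8 = 2
  c_3 = 0·7 + 0·1 + (1)·(-8) + (0)·(-6) + 1·8 = 0
  c_4 = 3·7 + 0·1 + (4)·(-8) + (2)·(-6) + 3·8 = 1
  c_5 = (-2)·(7) + 0·1 + (-2)·(-8) + (-2)·(-6) + (-1)·(8) = 6
p = 2; digits c_i = Σ_j d_{ij}·2^j, 0 ≤ d_{ij} < 2:
  c_1 = 0
  c_2 = 2 = 0·2^0 + 1·2^1
  c_3 = 0
  c_4 = 1 = 1·2^0
  c_5 = 6 = 0·2^0 + 1·2^1 + 1·2^2
λ_0 = (0, 0, 0, 1, 0)
λ_1 = (0, 1, 0, 0, 1)
λ_2 = (0, 0, 0, 0, 1)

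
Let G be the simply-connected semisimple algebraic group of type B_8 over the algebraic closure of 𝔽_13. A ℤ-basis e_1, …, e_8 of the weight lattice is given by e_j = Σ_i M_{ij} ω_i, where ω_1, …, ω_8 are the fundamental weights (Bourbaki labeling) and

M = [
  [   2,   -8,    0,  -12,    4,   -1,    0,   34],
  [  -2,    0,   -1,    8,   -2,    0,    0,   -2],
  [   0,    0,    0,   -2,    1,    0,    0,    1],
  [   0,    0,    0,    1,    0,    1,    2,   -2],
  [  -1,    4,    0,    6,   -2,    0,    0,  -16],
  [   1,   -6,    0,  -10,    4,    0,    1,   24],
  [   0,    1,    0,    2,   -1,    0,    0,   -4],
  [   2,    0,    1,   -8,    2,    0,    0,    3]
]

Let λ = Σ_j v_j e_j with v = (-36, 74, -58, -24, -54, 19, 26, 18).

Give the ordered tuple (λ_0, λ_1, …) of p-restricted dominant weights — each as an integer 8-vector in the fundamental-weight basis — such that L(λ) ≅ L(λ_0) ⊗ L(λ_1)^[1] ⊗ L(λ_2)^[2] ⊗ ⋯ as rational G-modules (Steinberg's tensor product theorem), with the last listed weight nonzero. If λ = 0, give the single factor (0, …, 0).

((1, 10, 12, 11, 8, 2, 8, 8),)

ω-coordinates c = M·v, v = (-36, 74, -58, -24, -54, 19, 26, 18):
  c_1 = (2)·(-36) + (-8)·(74) + (0)·(-58) + (-12)·(-24) + (4)·(-54) + (-1)·(19) + 0·26 + 34·18 = 1
  c_2 = (-2)·(-36) + 0·74 + (-1)·(-58) + (8)·(-24) + (-2)·(-54) + 0·19 + 0·26 + (-2)·(18) = 10
  c_3 = (0)·(-36) + 0·74 + (0)·(-58) + (-2)·(-24) + (1)·(-54) + 0·19 + 0·26 + 1·18 = 12
  c_4 = (0)·(-36) + 0·74 + (0)·(-58) + (1)·(-24) + (0)·(-54) + 1·19 + 2·26 + (-2)·(18) = 11
  c_5 = (-1)·(-36) + 4·74 + (0)·(-58) + (6)·(-24) + (-2)·(-54) + 0·19 + 0·26 + (-16)·(18) = 8
  c_6 = (1)·(-36) + (-6)·(74) + (0)·(-58) + (-10)·(-24) + (4)·(-54) + 0·19 + 1·26 + 24·18 = 2
  c_7 = (0)·(-36) + 1·74 + (0)·(-58) + (2)·(-24) + (-1)·(-54) + 0·19 + 0·26 + (-4)·(18) = 8
  c_8 = (2)·(-36) + 0·74 + (1)·(-58) + (-8)·(-24) + (2)·(-54) + 0·19 + 0·26 + 3·18 = 8
Writing each c_i in base p = 13:
  c_1 = 1 = 1·13^0
  c_2 = 10 = 10·13^0
  c_3 = 12 = 12·13^0
  c_4 = 11 = 11·13^0
  c_5 = 8 = 8·13^0
  c_6 = 2 = 2·13^0
  c_7 = 8 = 8·13^0
  c_8 = 8 = 8·13^0
λ_0 = (1, 10, 12, 11, 8, 2, 8, 8)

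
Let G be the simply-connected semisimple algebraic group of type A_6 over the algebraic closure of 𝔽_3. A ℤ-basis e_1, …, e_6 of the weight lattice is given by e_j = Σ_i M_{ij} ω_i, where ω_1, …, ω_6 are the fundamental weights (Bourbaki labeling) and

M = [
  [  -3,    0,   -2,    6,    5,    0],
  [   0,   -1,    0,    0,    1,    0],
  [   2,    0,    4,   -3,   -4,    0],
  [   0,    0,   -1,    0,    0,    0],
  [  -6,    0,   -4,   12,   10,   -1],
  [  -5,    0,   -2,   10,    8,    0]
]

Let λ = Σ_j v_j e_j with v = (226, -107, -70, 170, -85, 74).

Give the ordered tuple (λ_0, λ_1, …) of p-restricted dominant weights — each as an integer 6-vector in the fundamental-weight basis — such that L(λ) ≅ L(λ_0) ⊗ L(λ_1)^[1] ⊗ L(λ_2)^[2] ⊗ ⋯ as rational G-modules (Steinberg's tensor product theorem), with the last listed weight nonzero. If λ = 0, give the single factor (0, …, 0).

Compute c_i = Σ_j M_{ij} v_j with v = (226, -107, -70, 170, -85, 74):
  c_1 = (-3)·(226) + (0)·(-107) + (-2)·(-70) + (6)·(170) + (5)·(-85) + (0)·(74) = 57
  c_2 = (0)·(226) + (-1)·(-107) + (0)·(-70) + (0)·(170) + (1)·(-85) + (0)·(74) = 22
  c_3 = (2)·(226) + (0)·(-107) + (4)·(-70) + (-3)·(170) + (-4)·(-85) + (0)·(74) = 2
  c_4 = (0)·(226) + (0)·(-107) + (-1)·(-70) + (0)·(170) + (0)·(-85) + (0)·(74) = 70
  c_5 = (-6)·(226) + (0)·(-107) + (-4)·(-70) + (12)·(170) + (10)·(-85) + (-1)·(74) = 40
  c_6 = (-5)·(226) + (0)·(-107) + (-2)·(-70) + (10)·(170) + (8)·(-85) + (0)·(74) = 30
Expand coordinatewise in base 3:
  c_1 = 57 = 0·3^0 + 1·3^1 + 0·3^2 + 2·3^3
  c_2 = 22 = 1·3^0 + 1·3^1 + 2·3^2
  c_3 = 2 = 2·3^0
  c_4 = 70 = 1·3^0 + 2·3^1 + 1·3^2 + 2·3^3
  c_5 = 40 = 1·3^0 + 1·3^1 + 1·3^2 + 1·3^3
  c_6 = 30 = 0·3^0 + 1·3^1 + 0·3^2 + 1·3^3
p-restricted factor λ_0 = (0, 1, 2, 1, 1, 0)
p-restricted factor λ_1 = (1, 1, 0, 2, 1, 1)
p-restricted factor λ_2 = (0, 2, 0, 1, 1, 0)
p-restricted factor λ_3 = (2, 0, 0, 2, 1, 1)

((0, 1, 2, 1, 1, 0), (1, 1, 0, 2, 1, 1), (0, 2, 0, 1, 1, 0), (2, 0, 0, 2, 1, 1))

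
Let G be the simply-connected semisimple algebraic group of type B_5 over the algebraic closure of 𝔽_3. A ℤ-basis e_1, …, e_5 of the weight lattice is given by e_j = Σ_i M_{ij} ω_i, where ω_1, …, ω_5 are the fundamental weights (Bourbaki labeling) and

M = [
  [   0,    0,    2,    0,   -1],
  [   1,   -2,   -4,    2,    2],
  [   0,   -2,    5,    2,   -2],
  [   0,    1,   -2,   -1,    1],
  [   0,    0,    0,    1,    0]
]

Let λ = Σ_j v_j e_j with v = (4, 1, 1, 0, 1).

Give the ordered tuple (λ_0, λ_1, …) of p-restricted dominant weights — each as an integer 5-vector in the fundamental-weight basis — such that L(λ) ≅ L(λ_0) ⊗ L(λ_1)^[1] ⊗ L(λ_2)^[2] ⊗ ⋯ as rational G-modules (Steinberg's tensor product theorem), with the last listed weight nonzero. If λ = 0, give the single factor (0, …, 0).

((1, 0, 1, 0, 0),)

In the fundamental-weight basis, λ has coordinates c = M·v (v = (4, 1, 1, 0, 1)):
  c_1 = 0*4 + 0*1 + 2*1 + 0*0 + -1*1 = 1
  c_2 = 1*4 + -2*1 + -4*1 + 2*0 + 2*1 = 0
  c_3 = 0*4 + -2*1 + 5*1 + 2*0 + -2*1 = 1
  c_4 = 0*4 + 1*1 + -2*1 + -1*0 + 1*1 = 0
  c_5 = 0*4 + 0*1 + 0*1 + 1*0 + 0*1 = 0
Base-3 expansion of each c_i:
  c_1 = 1 = 1·3^0
  c_2 = 0
  c_3 = 1 = 1·3^0
  c_4 = 0
  c_5 = 0
λ_0 = (1, 0, 1, 0, 0)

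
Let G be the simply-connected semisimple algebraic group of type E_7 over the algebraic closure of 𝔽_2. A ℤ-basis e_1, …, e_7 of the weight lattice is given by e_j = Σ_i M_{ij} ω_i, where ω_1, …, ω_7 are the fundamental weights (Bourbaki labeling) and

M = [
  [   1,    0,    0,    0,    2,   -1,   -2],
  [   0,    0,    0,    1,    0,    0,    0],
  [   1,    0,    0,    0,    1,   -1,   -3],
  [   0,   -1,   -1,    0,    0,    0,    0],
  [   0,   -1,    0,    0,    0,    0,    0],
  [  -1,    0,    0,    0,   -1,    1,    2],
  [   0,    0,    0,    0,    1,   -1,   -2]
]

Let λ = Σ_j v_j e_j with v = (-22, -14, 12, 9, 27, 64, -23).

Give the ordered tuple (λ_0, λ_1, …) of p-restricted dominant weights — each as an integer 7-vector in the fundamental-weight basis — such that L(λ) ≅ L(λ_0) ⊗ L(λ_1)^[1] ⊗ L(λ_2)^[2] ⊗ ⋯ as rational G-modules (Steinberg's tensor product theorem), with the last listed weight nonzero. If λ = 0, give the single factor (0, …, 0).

Converting to the ω-basis (c_i = row i of M dotted with v = (-22, -14, 12, 9, 27, 64, -23)):
  c_1 = (1)·(-22) + (0)·(-14) + (0)·(12) + (0)·(9) + (2)·(27) + (-1)·(64) + (-2)·(-23) = 14
  c_2 = (0)·(-22) + (0)·(-14) + (0)·(12) + (1)·(9) + (0)·(27) + (0)·(64) + (0)·(-23) = 9
  c_3 = (1)·(-22) + (0)·(-14) + (0)·(12) + (0)·(9) + (1)·(27) + (-1)·(64) + (-3)·(-23) = 10
  c_4 = (0)·(-22) + (-1)·(-14) + (-1)·(12) + (0)·(9) + (0)·(27) + (0)·(64) + (0)·(-23) = 2
  c_5 = (0)·(-22) + (-1)·(-14) + (0)·(12) + (0)·(9) + (0)·(27) + (0)·(64) + (0)·(-23) = 14
  c_6 = (-1)·(-22) + (0)·(-14) + (0)·(12) + (0)·(9) + (-1)·(27) + (1)·(64) + (2)·(-23) = 13
  c_7 = (0)·(-22) + (0)·(-14) + (0)·(12) + (0)·(9) + (1)·(27) + (-1)·(64) + (-2)·(-23) = 9
Base-2 expansion of each c_i:
  c_1 = 14 = 0·2^0 + 1·2^1 + 1·2^2 + 1·2^3
  c_2 = 9 = 1·2^0 + 0·2^1 + 0·2^2 + 1·2^3
  c_3 = 10 = 0·2^0 + 1·2^1 + 0·2^2 + 1·2^3
  c_4 = 2 = 0·2^0 + 1·2^1
  c_5 = 14 = 0·2^0 + 1·2^1 + 1·2^2 + 1·2^3
  c_6 = 13 = 1·2^0 + 0·2^1 + 1·2^2 + 1·2^3
  c_7 = 9 = 1·2^0 + 0·2^1 + 0·2^2 + 1·2^3
Factor λ_0 = (0, 1, 0, 0, 0, 1, 1)
Factor λ_1 = (1, 0, 1, 1, 1, 0, 0)
Factor λ_2 = (1, 0, 0, 0, 1, 1, 0)
Factor λ_3 = (1, 1, 1, 0, 1, 1, 1)

((0, 1, 0, 0, 0, 1, 1), (1, 0, 1, 1, 1, 0, 0), (1, 0, 0, 0, 1, 1, 0), (1, 1, 1, 0, 1, 1, 1))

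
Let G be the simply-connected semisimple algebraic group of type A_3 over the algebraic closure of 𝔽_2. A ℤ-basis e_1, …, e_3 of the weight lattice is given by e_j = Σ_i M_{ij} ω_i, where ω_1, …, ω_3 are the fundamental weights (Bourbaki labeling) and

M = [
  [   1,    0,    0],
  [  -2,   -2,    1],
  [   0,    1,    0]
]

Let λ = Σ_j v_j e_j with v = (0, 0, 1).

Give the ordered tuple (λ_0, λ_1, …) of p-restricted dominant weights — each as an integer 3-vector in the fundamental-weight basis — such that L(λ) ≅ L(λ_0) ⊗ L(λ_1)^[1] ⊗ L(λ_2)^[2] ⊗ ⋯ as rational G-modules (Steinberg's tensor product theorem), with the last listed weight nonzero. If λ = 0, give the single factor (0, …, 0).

((0, 1, 0),)

Change of basis e → ω: c = M·v where v = (0, 0, 1):
  c_1 = (1)·(0) + (0)·(0) + (0)·(1) = 0
  c_2 = (-2)·(0) + (-2)·(0) + (1)·(1) = 1
  c_3 = (0)·(0) + (1)·(0) + (0)·(1) = 0
Base-2 expansion of each c_i:
  c_1 = 0
  c_2 = 1 = 1·2^0
  c_3 = 0
Factor λ_0 = (0, 1, 0)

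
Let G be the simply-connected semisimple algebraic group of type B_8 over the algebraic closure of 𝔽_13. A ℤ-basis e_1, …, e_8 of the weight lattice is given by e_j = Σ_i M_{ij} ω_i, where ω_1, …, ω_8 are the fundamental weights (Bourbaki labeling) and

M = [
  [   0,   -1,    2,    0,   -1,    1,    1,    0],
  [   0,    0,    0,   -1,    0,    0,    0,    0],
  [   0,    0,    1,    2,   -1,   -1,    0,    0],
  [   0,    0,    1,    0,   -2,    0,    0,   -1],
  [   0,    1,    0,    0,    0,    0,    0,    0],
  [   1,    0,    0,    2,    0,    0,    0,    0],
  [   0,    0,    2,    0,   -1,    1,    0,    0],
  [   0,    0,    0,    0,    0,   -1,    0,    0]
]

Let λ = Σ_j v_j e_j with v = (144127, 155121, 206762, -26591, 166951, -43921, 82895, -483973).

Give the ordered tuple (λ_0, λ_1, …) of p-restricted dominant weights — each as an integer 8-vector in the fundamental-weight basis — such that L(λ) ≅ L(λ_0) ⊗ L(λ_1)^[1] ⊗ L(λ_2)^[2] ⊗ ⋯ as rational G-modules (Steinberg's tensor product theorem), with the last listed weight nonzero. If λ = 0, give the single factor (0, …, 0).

Compute c_i = Σ_j M_{ij} v_j with v = (144127, 155121, 206762, -26591, 166951, -43921, 82895, -483973):
  c_1 = 0·144127 + (-1)·(155121) + 2·206762 + (0)·(-26591) + (-1)·(166951) + (1)·(-43921) + 1·82895 + (0)·(-483973) = 130426
  c_2 = 0·144127 + 0·155121 + 0·206762 + (-1)·(-26591) + 0·166951 + (0)·(-43921) + 0·82895 + (0)·(-483973) = 26591
  c_3 = 0·144127 + 0·155121 + 1·206762 + (2)·(-26591) + (-1)·(166951) + (-1)·(-43921) + 0·82895 + (0)·(-483973) = 30550
  c_4 = 0·144127 + 0·155121 + 1·206762 + (0)·(-26591) + (-2)·(166951) + (0)·(-43921) + 0·82895 + (-1)·(-483973) = 356833
  c_5 = 0·144127 + 1·155121 + 0·206762 + (0)·(-26591) + 0·166951 + (0)·(-43921) + 0·82895 + (0)·(-483973) = 155121
  c_6 = 1·144127 + 0·155121 + 0·206762 + (2)·(-26591) + 0·166951 + (0)·(-43921) + 0·82895 + (0)·(-483973) = 90945
  c_7 = 0·144127 + 0·155121 + 2·206762 + (0)·(-26591) + (-1)·(166951) + (1)·(-43921) + 0·82895 + (0)·(-483973) = 202652
  c_8 = 0·144127 + 0·155121 + 0·206762 + (0)·(-26591) + 0·166951 + (-1)·(-43921) + 0·82895 + (0)·(-483973) = 43921
Writing each c_i in base p = 13:
  c_1 = 130426 = 10·13^0 + 9·13^1 + 4·13^2 + 7·13^3 + 4·13^4
  c_2 = 26591 = 6·13^0 + 4·13^1 + 1·13^2 + 12·13^3
  c_3 = 30550 = 0·13^0 + 10·13^1 + 11·13^2 + 0·13^3 + 1·13^4
  c_4 = 356833 = 9·13^0 + 5·13^1 + 5·13^2 + 6·13^3 + 12·13^4
  c_5 = 155121 = 5·13^0 + 11·13^1 + 7·13^2 + 5·13^3 + 5·13^4
  c_6 = 90945 = 10·13^0 + 1·13^1 + 5·13^2 + 2·13^3 + 3·13^4
  c_7 = 202652 = 8·13^0 + 1·13^1 + 3·13^2 + 1·13^3 + 7·13^4
  c_8 = 43921 = 7·13^0 + 11·13^1 + 12·13^2 + 6·13^3 + 1·13^4
p-restricted factor λ_0 = (10, 6, 0, 9, 5, 10, 8, 7)
p-restricted factor λ_1 = (9, 4, 10, 5, 11, 1, 1, 11)
p-restricted factor λ_2 = (4, 1, 11, 5, 7, 5, 3, 12)
p-restricted factor λ_3 = (7, 12, 0, 6, 5, 2, 1, 6)
p-restricted factor λ_4 = (4, 0, 1, 12, 5, 3, 7, 1)

((10, 6, 0, 9, 5, 10, 8, 7), (9, 4, 10, 5, 11, 1, 1, 11), (4, 1, 11, 5, 7, 5, 3, 12), (7, 12, 0, 6, 5, 2, 1, 6), (4, 0, 1, 12, 5, 3, 7, 1))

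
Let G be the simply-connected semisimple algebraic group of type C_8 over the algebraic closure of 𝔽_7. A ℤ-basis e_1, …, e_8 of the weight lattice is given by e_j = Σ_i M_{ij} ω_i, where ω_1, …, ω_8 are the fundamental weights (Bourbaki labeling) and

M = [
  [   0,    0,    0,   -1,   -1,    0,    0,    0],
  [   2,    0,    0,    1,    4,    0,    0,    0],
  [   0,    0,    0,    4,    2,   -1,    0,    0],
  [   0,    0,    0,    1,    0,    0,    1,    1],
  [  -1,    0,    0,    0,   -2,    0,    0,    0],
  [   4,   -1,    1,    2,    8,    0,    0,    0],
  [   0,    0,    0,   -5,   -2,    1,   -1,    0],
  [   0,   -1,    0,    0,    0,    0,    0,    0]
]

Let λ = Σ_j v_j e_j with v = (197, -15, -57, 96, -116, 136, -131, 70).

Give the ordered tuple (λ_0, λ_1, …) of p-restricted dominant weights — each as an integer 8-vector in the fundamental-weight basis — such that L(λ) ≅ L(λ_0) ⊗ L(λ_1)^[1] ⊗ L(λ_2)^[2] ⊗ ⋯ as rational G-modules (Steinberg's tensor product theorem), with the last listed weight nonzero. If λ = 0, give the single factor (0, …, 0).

((6, 5, 2, 0, 0, 3, 5, 1), (2, 3, 2, 5, 5, 1, 2, 2))

ω-coordinates c = M·v, v = (197, -15, -57, 96, -116, 136, -131, 70):
  c_1 = 0·197 + (0)·(-15) + (0)·(-57) + (-1)·(96) + (-1)·(-116) + 0·136 + (0)·(-131) + 0·70 = 20
  c_2 = 2·197 + (0)·(-15) + (0)·(-57) + 1·96 + (4)·(-116) + 0·136 + (0)·(-131) + 0·70 = 26
  c_3 = 0·197 + (0)·(-15) + (0)·(-57) + 4·96 + (2)·(-116) + (-1)·(136) + (0)·(-131) + 0·70 = 16
  c_4 = 0·197 + (0)·(-15) + (0)·(-57) + 1·96 + (0)·(-116) + 0·136 + (1)·(-131) + 1·70 = 35
  c_5 = (-1)·(197) + (0)·(-15) + (0)·(-57) + 0·96 + (-2)·(-116) + 0·136 + (0)·(-131) + 0·70 = 35
  c_6 = 4·197 + (-1)·(-15) + (1)·(-57) + 2·96 + (8)·(-116) + 0·136 + (0)·(-131) + 0·70 = 10
  c_7 = 0·197 + (0)·(-15) + (0)·(-57) + (-5)·(96) + (-2)·(-116) + 1·136 + (-1)·(-131) + 0·70 = 19
  c_8 = 0·197 + (-1)·(-15) + (0)·(-57) + 0·96 + (0)·(-116) + 0·136 + (0)·(-131) + 0·70 = 15
p = 7; digits c_i = Σ_j d_{ij}·7^j, 0 ≤ d_{ij} < 7:
  c_1 = 20 = 6·7^0 + 2·7^1
  c_2 = 26 = 5·7^0 + 3·7^1
  c_3 = 16 = 2·7^0 + 2·7^1
  c_4 = 35 = 0·7^0 + 5·7^1
  c_5 = 35 = 0·7^0 + 5·7^1
  c_6 = 10 = 3·7^0 + 1·7^1
  c_7 = 19 = 5·7^0 + 2·7^1
  c_8 = 15 = 1·7^0 + 2·7^1
λ_0 = (6, 5, 2, 0, 0, 3, 5, 1)
λ_1 = (2, 3, 2, 5, 5, 1, 2, 2)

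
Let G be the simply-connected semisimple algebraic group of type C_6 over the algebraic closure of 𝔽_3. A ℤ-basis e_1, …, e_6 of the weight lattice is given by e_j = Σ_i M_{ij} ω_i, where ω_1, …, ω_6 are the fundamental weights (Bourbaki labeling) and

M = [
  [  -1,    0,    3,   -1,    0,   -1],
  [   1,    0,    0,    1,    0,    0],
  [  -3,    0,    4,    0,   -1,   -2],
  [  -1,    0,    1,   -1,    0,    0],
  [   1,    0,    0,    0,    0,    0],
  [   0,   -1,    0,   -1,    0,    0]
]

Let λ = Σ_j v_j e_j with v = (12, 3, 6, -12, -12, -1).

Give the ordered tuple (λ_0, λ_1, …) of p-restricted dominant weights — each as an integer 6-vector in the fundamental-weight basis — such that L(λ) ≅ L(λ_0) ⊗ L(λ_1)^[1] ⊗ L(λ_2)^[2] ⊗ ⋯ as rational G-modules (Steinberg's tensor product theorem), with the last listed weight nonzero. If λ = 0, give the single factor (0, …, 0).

((1, 0, 2, 0, 0, 0), (0, 0, 0, 2, 1, 0), (2, 0, 0, 0, 1, 1))

Compute c_i = Σ_j M_{ij} v_j with v = (12, 3, 6, -12, -12, -1):
  c_1 = -1*12 + 0*3 + 3*6 + -1*-12 + 0*-12 + -1*-1 = 19
  c_2 = 1*12 + 0*3 + 0*6 + 1*-12 + 0*-12 + 0*-1 = 0
  c_3 = -3*12 + 0*3 + 4*6 + 0*-12 + -1*-12 + -2*-1 = 2
  c_4 = -1*12 + 0*3 + 1*6 + -1*-12 + 0*-12 + 0*-1 = 6
  c_5 = 1*12 + 0*3 + 0*6 + 0*-12 + 0*-12 + 0*-1 = 12
  c_6 = 0*12 + -1*3 + 0*6 + -1*-12 + 0*-12 + 0*-1 = 9
Expand coordinatewise in base 3:
  c_1 = 19 = 1·3^0 + 0·3^1 + 2·3^2
  c_2 = 0
  c_3 = 2 = 2·3^0
  c_4 = 6 = 0·3^0 + 2·3^1
  c_5 = 12 = 0·3^0 + 1·3^1 + 1·3^2
  c_6 = 9 = 0·3^0 + 0·3^1 + 1·3^2
λ_0 = (1, 0, 2, 0, 0, 0)
λ_1 = (0, 0, 0, 2, 1, 0)
λ_2 = (2, 0, 0, 0, 1, 1)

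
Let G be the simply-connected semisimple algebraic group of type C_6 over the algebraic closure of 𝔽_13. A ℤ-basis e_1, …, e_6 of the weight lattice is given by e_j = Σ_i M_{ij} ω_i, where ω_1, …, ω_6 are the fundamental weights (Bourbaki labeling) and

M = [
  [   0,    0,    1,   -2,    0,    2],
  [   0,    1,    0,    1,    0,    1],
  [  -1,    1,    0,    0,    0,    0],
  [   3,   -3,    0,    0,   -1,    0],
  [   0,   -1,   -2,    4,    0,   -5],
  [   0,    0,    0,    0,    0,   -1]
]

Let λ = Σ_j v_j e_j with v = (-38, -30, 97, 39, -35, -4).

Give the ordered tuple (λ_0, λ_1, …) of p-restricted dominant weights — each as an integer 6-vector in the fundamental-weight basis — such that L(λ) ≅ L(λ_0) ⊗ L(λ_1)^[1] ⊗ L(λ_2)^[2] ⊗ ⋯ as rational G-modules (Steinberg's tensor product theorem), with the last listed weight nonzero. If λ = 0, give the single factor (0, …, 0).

((11, 5, 8, 11, 12, 4),)

Compute c_i = Σ_j M_{ij} v_j with v = (-38, -30, 97, 39, -35, -4):
  c_1 = (0)·(-38) + (0)·(-30) + (1)·(97) + (-2)·(39) + (0)·(-35) + (2)·(-4) = 11
  c_2 = (0)·(-38) + (1)·(-30) + (0)·(97) + (1)·(39) + (0)·(-35) + (1)·(-4) = 5
  c_3 = (-1)·(-38) + (1)·(-30) + (0)·(97) + (0)·(39) + (0)·(-35) + (0)·(-4) = 8
  c_4 = (3)·(-38) + (-3)·(-30) + (0)·(97) + (0)·(39) + (-1)·(-35) + (0)·(-4) = 11
  c_5 = (0)·(-38) + (-1)·(-30) + (-2)·(97) + (4)·(39) + (0)·(-35) + (-5)·(-4) = 12
  c_6 = (0)·(-38) + (0)·(-30) + (0)·(97) + (0)·(39) + (0)·(-35) + (-1)·(-4) = 4
Writing each c_i in base p = 13:
  c_1 = 11 = 11·13^0
  c_2 = 5 = 5·13^0
  c_3 = 8 = 8·13^0
  c_4 = 11 = 11·13^0
  c_5 = 12 = 12·13^0
  c_6 = 4 = 4·13^0
λ_0 = (11, 5, 8, 11, 12, 4)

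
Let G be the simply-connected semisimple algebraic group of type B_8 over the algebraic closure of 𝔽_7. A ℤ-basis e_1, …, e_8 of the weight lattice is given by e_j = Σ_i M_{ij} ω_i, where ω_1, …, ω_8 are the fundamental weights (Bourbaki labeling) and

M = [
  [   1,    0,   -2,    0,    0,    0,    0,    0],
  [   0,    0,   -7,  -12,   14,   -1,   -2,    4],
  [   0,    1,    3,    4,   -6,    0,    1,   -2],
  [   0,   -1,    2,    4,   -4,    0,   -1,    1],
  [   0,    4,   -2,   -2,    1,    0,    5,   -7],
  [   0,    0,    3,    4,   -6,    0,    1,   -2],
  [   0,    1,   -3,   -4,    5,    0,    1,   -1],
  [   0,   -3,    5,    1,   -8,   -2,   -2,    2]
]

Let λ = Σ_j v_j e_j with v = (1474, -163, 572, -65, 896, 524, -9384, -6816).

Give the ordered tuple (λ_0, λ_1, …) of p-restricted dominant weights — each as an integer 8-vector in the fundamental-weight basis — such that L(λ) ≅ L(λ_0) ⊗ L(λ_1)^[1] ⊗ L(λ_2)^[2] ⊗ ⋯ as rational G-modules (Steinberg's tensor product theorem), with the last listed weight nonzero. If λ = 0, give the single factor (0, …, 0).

((1, 6, 4, 3, 1, 6, 6, 1), (5, 0, 2, 4, 3, 4, 6, 1), (6, 6, 3, 0, 0, 6, 5, 4))

Change of basis e → ω: c = M·v where v = (1474, -163, 572, -65, 896, 524, -9384, -6816):
  c_1 = 1*1474 + 0*-163 + -2*572 + 0*-65 + 0*896 + 0*524 + 0*-9384 + 0*-6816 = 330
  c_2 = 0*1474 + 0*-163 + -7*572 + -12*-65 + 14*896 + -1*524 + -2*-9384 + 4*-6816 = 300
  c_3 = 0*1474 + 1*-163 + 3*572 + 4*-65 + -6*896 + 0*524 + 1*-9384 + -2*-6816 = 165
  c_4 = 0*1474 + -1*-163 + 2*572 + 4*-65 + -4*896 + 0*524 + -1*-9384 + 1*-6816 = 31
  c_5 = 0*1474 + 4*-163 + -2*572 + -2*-65 + 1*896 + 0*524 + 5*-9384 + -7*-6816 = 22
  c_6 = 0*1474 + 0*-163 + 3*572 + 4*-65 + -6*896 + 0*524 + 1*-9384 + -2*-6816 = 328
  c_7 = 0*1474 + 1*-163 + -3*572 + -4*-65 + 5*896 + 0*524 + 1*-9384 + -1*-6816 = 293
  c_8 = 0*1474 + -3*-163 + 5*572 + 1*-65 + -8*896 + -2*524 + -2*-9384 + 2*-6816 = 204
Base-7 expansion of each c_i:
  c_1 = 330 = 1·7^0 + 5·7^1 + 6·7^2
  c_2 = 300 = 6·7^0 + 0·7^1 + 6·7^2
  c_3 = 165 = 4·7^0 + 2·7^1 + 3·7^2
  c_4 = 31 = 3·7^0 + 4·7^1
  c_5 = 22 = 1·7^0 + 3·7^1
  c_6 = 328 = 6·7^0 + 4·7^1 + 6·7^2
  c_7 = 293 = 6·7^0 + 6·7^1 + 5·7^2
  c_8 = 204 = 1·7^0 + 1·7^1 + 4·7^2
p-restricted factor λ_0 = (1, 6, 4, 3, 1, 6, 6, 1)
p-restricted factor λ_1 = (5, 0, 2, 4, 3, 4, 6, 1)
p-restricted factor λ_2 = (6, 6, 3, 0, 0, 6, 5, 4)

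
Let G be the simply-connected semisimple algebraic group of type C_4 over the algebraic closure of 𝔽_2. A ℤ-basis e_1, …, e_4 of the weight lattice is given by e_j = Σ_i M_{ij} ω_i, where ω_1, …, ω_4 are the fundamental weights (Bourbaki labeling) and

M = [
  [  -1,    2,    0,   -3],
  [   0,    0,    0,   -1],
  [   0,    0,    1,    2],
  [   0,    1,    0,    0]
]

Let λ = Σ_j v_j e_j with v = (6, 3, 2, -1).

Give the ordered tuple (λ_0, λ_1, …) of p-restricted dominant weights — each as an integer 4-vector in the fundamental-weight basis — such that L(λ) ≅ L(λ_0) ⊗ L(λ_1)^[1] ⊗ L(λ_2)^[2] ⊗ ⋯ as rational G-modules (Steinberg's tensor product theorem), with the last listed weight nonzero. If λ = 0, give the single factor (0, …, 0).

((1, 1, 0, 1), (1, 0, 0, 1))

Converting to the ω-basis (c_i = row i of M dotted with v = (6, 3, 2, -1)):
  c_1 = (-1)·(6) + (2)·(3) + (0)·(2) + (-3)·(-1) = 3
  c_2 = (0)·(6) + (0)·(3) + (0)·(2) + (-1)·(-1) = 1
  c_3 = (0)·(6) + (0)·(3) + (1)·(2) + (2)·(-1) = 0
  c_4 = (0)·(6) + (1)·(3) + (0)·(2) + (0)·(-1) = 3
p = 2; digits c_i = Σ_j d_{ij}·2^j, 0 ≤ d_{ij} < 2:
  c_1 = 3 = 1·2^0 + 1·2^1
  c_2 = 1 = 1·2^0
  c_3 = 0
  c_4 = 3 = 1·2^0 + 1·2^1
λ_0 = (1, 1, 0, 1)
λ_1 = (1, 0, 0, 1)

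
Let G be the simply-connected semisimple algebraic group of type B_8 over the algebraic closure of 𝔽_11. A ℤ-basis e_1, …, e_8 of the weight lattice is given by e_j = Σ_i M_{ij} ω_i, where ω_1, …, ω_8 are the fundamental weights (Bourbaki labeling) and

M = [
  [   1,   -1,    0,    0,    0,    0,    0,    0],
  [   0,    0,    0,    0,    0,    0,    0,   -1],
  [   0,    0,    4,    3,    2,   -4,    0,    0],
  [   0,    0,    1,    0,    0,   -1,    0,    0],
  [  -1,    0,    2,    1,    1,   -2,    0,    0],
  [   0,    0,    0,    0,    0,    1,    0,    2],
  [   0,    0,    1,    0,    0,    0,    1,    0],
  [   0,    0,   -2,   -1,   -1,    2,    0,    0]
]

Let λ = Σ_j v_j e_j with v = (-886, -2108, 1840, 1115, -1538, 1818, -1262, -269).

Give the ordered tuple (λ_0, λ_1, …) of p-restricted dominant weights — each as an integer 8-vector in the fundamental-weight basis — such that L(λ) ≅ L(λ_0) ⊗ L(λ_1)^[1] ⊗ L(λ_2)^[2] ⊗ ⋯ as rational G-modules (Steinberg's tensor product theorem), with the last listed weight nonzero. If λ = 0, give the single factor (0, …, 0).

((1, 5, 5, 0, 1, 4, 6, 5), (1, 2, 10, 2, 2, 6, 8, 1), (10, 2, 2, 0, 4, 10, 4, 3))

Change of basis e → ω: c = M·v where v = (-886, -2108, 1840, 1115, -1538, 1818, -1262, -269):
  c_1 = 1*-886 + -1*-2108 + 0*1840 + 0*1115 + 0*-1538 + 0*1818 + 0*-1262 + 0*-269 = 1222
  c_2 = 0*-886 + 0*-2108 + 0*1840 + 0*1115 + 0*-1538 + 0*1818 + 0*-1262 + -1*-269 = 269
  c_3 = 0*-886 + 0*-2108 + 4*1840 + 3*1115 + 2*-1538 + -4*1818 + 0*-1262 + 0*-269 = 357
  c_4 = 0*-886 + 0*-2108 + 1*1840 + 0*1115 + 0*-1538 + -1*1818 + 0*-1262 + 0*-269 = 22
  c_5 = -1*-886 + 0*-2108 + 2*1840 + 1*1115 + 1*-1538 + -2*1818 + 0*-1262 + 0*-269 = 507
  c_6 = 0*-886 + 0*-2108 + 0*1840 + 0*1115 + 0*-1538 + 1*1818 + 0*-1262 + 2*-269 = 1280
  c_7 = 0*-886 + 0*-2108 + 1*1840 + 0*1115 + 0*-1538 + 0*1818 + 1*-1262 + 0*-269 = 578
  c_8 = 0*-886 + 0*-2108 + -2*1840 + -1*1115 + -1*-1538 + 2*1818 + 0*-1262 + 0*-269 = 379
Expand coordinatewise in base 11:
  c_1 = 1222 = 1·11^0 + 1·11^1 + 10·11^2
  c_2 = 269 = 5·11^0 + 2·11^1 + 2·11^2
  c_3 = 357 = 5·11^0 + 10·11^1 + 2·11^2
  c_4 = 22 = 0·11^0 + 2·11^1
  c_5 = 507 = 1·11^0 + 2·11^1 + 4·11^2
  c_6 = 1280 = 4·11^0 + 6·11^1 + 10·11^2
  c_7 = 578 = 6·11^0 + 8·11^1 + 4·11^2
  c_8 = 379 = 5·11^0 + 1·11^1 + 3·11^2
p-restricted factor λ_0 = (1, 5, 5, 0, 1, 4, 6, 5)
p-restricted factor λ_1 = (1, 2, 10, 2, 2, 6, 8, 1)
p-restricted factor λ_2 = (10, 2, 2, 0, 4, 10, 4, 3)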